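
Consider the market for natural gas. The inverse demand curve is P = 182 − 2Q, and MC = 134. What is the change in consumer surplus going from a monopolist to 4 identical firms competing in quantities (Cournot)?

Monopoly sets MR = MC: 182 − 4Q = 134 ⇒ Q = 12, P = 182 − 2·12 = 158.
CS = ½·(182 − 158)·12 = 144.
Cournot with 4 identical firms: the symmetric best-response condition is 182 − 10q = 134. Each firm produces q = 4.8, total output Q = 19.2, price P = 143.6.
CS = ½·(182 − 143.6)·19.2 = 368.64.
Change in consumer surplus: 368.64 − 144 = 224.64.

Consumer surplus rises by 224.64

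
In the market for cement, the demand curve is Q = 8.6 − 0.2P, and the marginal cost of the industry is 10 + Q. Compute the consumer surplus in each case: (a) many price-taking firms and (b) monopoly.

Inverting demand: P = 43 − 5Q.
Competitive equilibrium sets price equal to marginal cost: 43 − 5Q = 10 + Q, so Q = 5.5 and P = 15.5.
CS = ½·(43 − 15.5)·5.5 = 75.625.
Monopoly sets MR = MC: 43 − 10Q = 10 + Q ⇒ Q = 3, P = 43 − 5·3 = 28.
CS = ½·(43 − 28)·3 = 22.5.

Competition: CS = 75.625; Monopoly: CS = 22.5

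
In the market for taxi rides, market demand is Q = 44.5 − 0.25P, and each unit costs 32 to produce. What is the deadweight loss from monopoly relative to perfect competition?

DWL = 666.125

Inverting demand: P = 178 − 4Q.
Under competition P = MC = 32, so Q = (178 − 32)/4 = 36.5.
Monopoly sets MR = MC: 178 − 8Q = 32 ⇒ Q = 18.25, P = 178 − 4·18.25 = 105.
DWL is the triangle between Q = 18.25 and Q = 36.5: ½·(36.5 − 18.25)·(105 − 32) = 666.125.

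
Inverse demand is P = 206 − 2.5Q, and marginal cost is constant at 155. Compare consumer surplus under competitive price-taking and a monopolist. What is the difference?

Consumer surplus falls by 390.15

Competitive firms price at marginal cost: P = 155, giving Q = 20.4.
CS = ½·(206 − 155)·20.4 = 520.2.
Monopoly sets MR = MC: 206 − 5Q = 155 ⇒ Q = 10.2, P = 206 − 2.5·10.2 = 180.5.
CS = ½·(206 − 180.5)·10.2 = 130.05.
Change in consumer surplus: 130.05 − 520.2 = −390.15.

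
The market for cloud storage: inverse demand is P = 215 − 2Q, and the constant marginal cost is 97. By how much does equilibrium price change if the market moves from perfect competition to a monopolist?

Under competition P = MC = 97, so Q = (215 − 97)/2 = 59.
Monopoly sets MR = MC: 215 − 4Q = 97 ⇒ Q = 29.5, P = 215 − 2·29.5 = 156.
Change in equilibrium price: 156 − 97 = 59.

P rises by 59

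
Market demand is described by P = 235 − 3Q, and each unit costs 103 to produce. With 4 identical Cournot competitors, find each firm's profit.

Cournot with 4 identical firms: the symmetric best-response condition is 235 − 15q = 103. Each firm produces q = 8.8, total output Q = 35.2, price P = 129.4.
Each firm's profit = (129.4 − 103)·8.8 = 232.32.

π_i = 232.32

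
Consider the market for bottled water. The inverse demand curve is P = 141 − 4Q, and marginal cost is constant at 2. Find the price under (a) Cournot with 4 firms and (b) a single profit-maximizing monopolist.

With 4 symmetric Cournot firms, each firm's FOC gives 141 − 20q = 2, so q = 6.95, Q = 4·6.95 = 27.8, and P = 29.8.
Monopoly sets MR = MC: 141 − 8Q = 2 ⇒ Q = 17.375, P = 141 − 4·17.375 = 71.5.

Cournot: P = 29.8; Monopoly: P = 71.5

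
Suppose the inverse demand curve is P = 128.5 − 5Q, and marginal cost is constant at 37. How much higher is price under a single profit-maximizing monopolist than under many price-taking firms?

Price rises by 45.75

Perfect competition: P = MC = 37, so 128.5 − 5Q = 37 and Q = 18.3.
A monopolist chooses Q where MR = MC. MR = 128.5 − 10Q; setting this equal to 37 gives Q = 9.15 and P = 82.75.
Change in price: 82.75 − 37 = 45.75.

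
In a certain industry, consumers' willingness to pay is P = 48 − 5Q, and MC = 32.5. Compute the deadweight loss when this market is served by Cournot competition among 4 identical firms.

DWL = 0.961

Competitive firms price at marginal cost: P = 32.5, giving Q = 3.1.
In a 4-firm Cournot equilibrium, symmetry and the first-order condition give q = (48 − 32.5)/(25) = 0.62. So Q = 2.48 and P = 35.6.
DWL is the triangle between Q = 2.48 and Q = 3.1: ½·(3.1 − 2.48)·(35.6 − 32.5) = 0.961.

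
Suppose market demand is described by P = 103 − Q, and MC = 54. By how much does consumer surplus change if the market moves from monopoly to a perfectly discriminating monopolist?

Consumer surplus falls by 300.125

A monopolist chooses Q where MR = MC. MR = 103 − 2Q; setting this equal to 54 gives Q = 24.5 and P = 78.5.
CS = ½·(103 − 78.5)·24.5 = 300.125.
With perfect price discrimination, output is the efficient level Q = 49 (where demand meets MC), but every buyer pays their willingness to pay: CS = 0 and PS = total surplus.
CS = 0.
Change in consumer surplus: 0 − 300.125 = −300.125.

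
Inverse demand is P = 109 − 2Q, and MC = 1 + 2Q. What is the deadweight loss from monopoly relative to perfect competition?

Competitive equilibrium sets price equal to marginal cost: 109 − 2Q = 1 + 2Q, so Q = 27 and P = 55.
Monopoly sets MR = MC: 109 − 4Q = 1 + 2Q ⇒ Q = 18, P = 109 − 2·18 = 73.
CS = ½·(109 − 55)·27 = 729; PS = (55·27 − 1·27 − ½·2·27²) = 729; TS = 1458.
CS = ½·(109 − 73)·18 = 324; PS = (73·18 − 1·18 − ½·2·18²) = 972; TS = 1296.
DWL = 1458 − 1296 = 162.

DWL = 162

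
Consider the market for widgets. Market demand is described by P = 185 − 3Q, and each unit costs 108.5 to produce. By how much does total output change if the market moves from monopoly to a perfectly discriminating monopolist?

The monopolist equates marginal revenue to marginal cost: 185 − 6Q = 108.5, so Q = 12.75. From demand, P = 146.75.
A perfectly discriminating monopolist sells every unit with P(Q) ≥ MC(Q), so output equals the competitive quantity Q = 25.5. Each buyer pays their reservation price, so CS = 0 and the firm captures all surplus.
Change in total output: 25.5 − 12.75 = 12.75.

Total output rises by 12.75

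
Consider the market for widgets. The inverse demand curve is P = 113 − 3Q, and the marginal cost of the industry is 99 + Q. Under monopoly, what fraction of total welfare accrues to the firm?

Monopoly sets MR = MC: 113 − 6Q = 99 + Q ⇒ Q = 2, P = 113 − 3·2 = 107.
CS = ½·(113 − 107)·2 = 6.
PS = P·Q − VC(Q) = 107·2 − (99·2 + ½·1·2²) = 14.
Share captured = PS/TS = 14/20 = 0.7.

PS/TS = 0.7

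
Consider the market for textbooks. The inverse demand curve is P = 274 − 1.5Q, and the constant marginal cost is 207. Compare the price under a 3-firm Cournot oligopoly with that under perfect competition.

Cournot: P = 223.75; Competition: P = 207

In a 3-firm Cournot equilibrium, symmetry and the first-order condition give q = (274 − 207)/(6) = 67/6. So Q = 33.5 and P = 223.75.
Competitive firms price at marginal cost: P = 207, giving Q = 134/3.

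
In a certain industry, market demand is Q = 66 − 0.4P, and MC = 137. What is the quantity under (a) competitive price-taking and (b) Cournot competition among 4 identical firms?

Inverting demand: P = 165 − 2.5Q.
Under competition P = MC = 137, so Q = (165 − 137)/2.5 = 11.2.
With 4 symmetric Cournot firms, each firm's FOC gives 165 − 12.5q = 137, so q = 2.24, Q = 4·2.24 = 8.96, and P = 142.6.

Competition: Q = 11.2; Cournot: Q = 8.96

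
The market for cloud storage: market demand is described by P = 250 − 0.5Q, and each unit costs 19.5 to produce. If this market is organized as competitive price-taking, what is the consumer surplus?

Under competition P = MC = 19.5, so Q = (250 − 19.5)/0.5 = 461.
CS = ½·(250 − 19.5)·461 = 53130.25.

CS = 53130.25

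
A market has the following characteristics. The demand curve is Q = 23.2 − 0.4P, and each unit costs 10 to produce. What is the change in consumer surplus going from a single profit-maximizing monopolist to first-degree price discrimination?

Consumer surplus falls by 115.2

Inverting demand: P = 58 − 2.5Q.
A monopolist chooses Q where MR = MC. MR = 58 − 5Q; setting this equal to 10 gives Q = 9.6 and P = 34.
CS = ½·(58 − 34)·9.6 = 115.2.
Under first-degree price discrimination the firm charges each unit its demand price and produces up to where P = MC, i.e. Q = 19.2. Consumer surplus is zero; producer surplus equals total surplus.
CS = 0.
Change in consumer surplus: 0 − 115.2 = −115.2.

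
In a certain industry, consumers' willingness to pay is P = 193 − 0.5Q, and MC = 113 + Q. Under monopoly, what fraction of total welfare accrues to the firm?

The monopolist equates marginal revenue to marginal cost: 193 − Q = 113 + Q, so Q = 40. From demand, P = 173.
CS = ½·(193 − 173)·40 = 400.
PS = P·Q − VC(Q) = 173·40 − (113·40 + ½·1·40²) = 1600.
Share captured = PS/TS = 1600/2000 = 0.8.

PS/TS = 0.8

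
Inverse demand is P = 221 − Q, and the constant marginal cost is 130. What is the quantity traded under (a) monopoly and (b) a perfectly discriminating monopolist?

Monopoly: Q = 45.5; Perfect PD: Q = 91

Monopoly sets MR = MC: 221 − 2Q = 130 ⇒ Q = 45.5, P = 221 − 45.5 = 175.5.
Under first-degree price discrimination the firm charges each unit its demand price and produces up to where P = MC, i.e. Q = 91. Consumer surplus is zero; producer surplus equals total surplus.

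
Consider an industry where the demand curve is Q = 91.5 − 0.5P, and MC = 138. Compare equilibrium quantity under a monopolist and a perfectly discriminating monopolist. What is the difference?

Q rises by 11.25

Inverting demand: P = 183 − 2Q.
The monopolist equates marginal revenue to marginal cost: 183 − 4Q = 138, so Q = 11.25. From demand, P = 160.5.
With perfect price discrimination, output is the efficient level Q = 22.5 (where demand meets MC), but every buyer pays their willingness to pay: CS = 0 and PS = total surplus.
Change in equilibrium quantity: 22.5 − 11.25 = 11.25.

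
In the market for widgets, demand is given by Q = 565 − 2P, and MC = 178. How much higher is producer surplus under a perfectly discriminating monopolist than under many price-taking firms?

Inverting demand: P = 282.5 − 0.5Q.
Under competition P = MC = 178, so Q = (282.5 − 178)/0.5 = 209.
PS = (178 − 178)·209 = 0.
With perfect price discrimination, output is the efficient level Q = 209 (where demand meets MC), but every buyer pays their willingness to pay: CS = 0 and PS = total surplus.
PS = ½·(282.5 − 178)·209 = 10920.25.
Change in producer surplus: 10920.25 − 0 = 10920.25.

PS rises by 10920.25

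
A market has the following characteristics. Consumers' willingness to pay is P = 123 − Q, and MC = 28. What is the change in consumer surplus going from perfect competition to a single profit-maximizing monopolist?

Under competition P = MC = 28, so Q = (123 − 28)/1 = 95.
CS = ½·(123 − 28)·95 = 4512.5.
A monopolist chooses Q where MR = MC. MR = 123 − 2Q; setting this equal to 28 gives Q = 47.5 and P = 75.5.
CS = ½·(123 − 75.5)·47.5 = 1128.125.
Change in consumer surplus: 1128.125 − 4512.5 = −3384.375.

Consumer surplus falls by 3384.375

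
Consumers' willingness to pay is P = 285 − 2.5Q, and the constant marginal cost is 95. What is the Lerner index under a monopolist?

Lerner index = 0.5

A monopolist chooses Q where MR = MC. MR = 285 − 5Q; setting this equal to 95 gives Q = 38 and P = 190.
Lerner index = (P − MC)/P = (190 − 95)/190 = 0.5.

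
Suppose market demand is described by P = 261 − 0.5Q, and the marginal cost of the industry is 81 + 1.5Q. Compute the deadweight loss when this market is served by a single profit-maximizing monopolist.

Competitive equilibrium sets price equal to marginal cost: 261 − 0.5Q = 81 + 1.5Q, so Q = 90 and P = 216.
The monopolist equates marginal revenue to marginal cost: 261 − Q = 81 + 1.5Q, so Q = 72. From demand, P = 225.
CS = ½·(261 − 216)·90 = 2025; PS = (216·90 − 81·90 − ½·1.5·90²) = 6075; TS = 8100.
CS = ½·(261 − 225)·72 = 1296; PS = (225·72 − 81·72 − ½·1.5·72²) = 6480; TS = 7776.
DWL = 8100 − 7776 = 324.

DWL = 324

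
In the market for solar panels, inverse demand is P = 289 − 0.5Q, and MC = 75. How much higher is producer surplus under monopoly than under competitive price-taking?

Perfect competition: P = MC = 75, so 289 − 0.5Q = 75 and Q = 428.
PS = (75 − 75)·428 = 0.
A monopolist chooses Q where MR = MC. MR = 289 − Q; setting this equal to 75 gives Q = 214 and P = 182.
PS = (182 − 75)·214 = 22898.
Change in producer surplus: 22898 − 0 = 22898.

Producer surplus rises by 22898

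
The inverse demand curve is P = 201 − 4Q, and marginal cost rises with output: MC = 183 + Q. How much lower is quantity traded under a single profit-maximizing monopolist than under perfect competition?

Q falls by 1.6

Competitive equilibrium sets price equal to marginal cost: 201 − 4Q = 183 + Q, so Q = 3.6 and P = 186.6.
A monopolist chooses Q where MR = MC. MR = 201 − 8Q; setting this equal to 183 + Q gives Q = 2 and P = 193.
Change in quantity traded: 2 − 3.6 = −1.6.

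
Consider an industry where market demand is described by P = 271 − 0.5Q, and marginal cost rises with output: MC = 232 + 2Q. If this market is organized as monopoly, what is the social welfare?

TS = 295.75

Monopoly sets MR = MC: 271 − Q = 232 + 2Q ⇒ Q = 13, P = 271 − 0.5·13 = 264.5.
CS = ½·(271 − 264.5)·13 = 42.25; PS = (264.5·13 − 232·13 − ½·2·13²) = 253.5; TS = 295.75.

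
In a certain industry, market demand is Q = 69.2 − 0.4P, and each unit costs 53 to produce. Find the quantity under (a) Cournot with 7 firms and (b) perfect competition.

Cournot: Q = 42; Competition: Q = 48

Inverting demand: P = 173 − 2.5Q.
In a 7-firm Cournot equilibrium, symmetry and the first-order condition give q = (173 − 53)/(20) = 6. So Q = 42 and P = 68.
Competitive firms price at marginal cost: P = 53, giving Q = 48.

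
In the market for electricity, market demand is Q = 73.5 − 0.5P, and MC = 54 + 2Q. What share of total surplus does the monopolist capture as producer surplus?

PS/TS = 0.75

Inverting demand: P = 147 − 2Q.
The monopolist equates marginal revenue to marginal cost: 147 − 4Q = 54 + 2Q, so Q = 15.5. From demand, P = 116.
CS = ½·(147 − 116)·15.5 = 240.25.
PS = P·Q − VC(Q) = 116·15.5 − (54·15.5 + ½·2·15.5²) = 720.75.
Share captured = PS/TS = 720.75/961 = 0.75.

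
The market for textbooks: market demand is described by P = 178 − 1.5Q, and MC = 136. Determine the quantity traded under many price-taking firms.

Perfect competition: P = MC = 136, so 178 − 1.5Q = 136 and Q = 28.

Q = 28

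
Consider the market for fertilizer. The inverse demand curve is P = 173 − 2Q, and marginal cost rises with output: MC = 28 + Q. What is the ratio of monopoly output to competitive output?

A monopolist chooses Q where MR = MC. MR = 173 − 4Q; setting this equal to 28 + Q gives Q = 29 and P = 115.
Competitive equilibrium sets price equal to marginal cost: 173 − 2Q = 28 + Q, so Q = 145/3 and P = 229/3.
Ratio Q_m/Q_c = 29/(145/3) = 0.6.

Q_m/Q_c = 0.6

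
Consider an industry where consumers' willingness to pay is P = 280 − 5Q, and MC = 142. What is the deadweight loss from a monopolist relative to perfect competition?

Competitive firms price at marginal cost: P = 142, giving Q = 27.6.
Monopoly sets MR = MC: 280 − 10Q = 142 ⇒ Q = 13.8, P = 280 − 5·13.8 = 211.
DWL is the triangle between Q = 13.8 and Q = 27.6: ½·(27.6 − 13.8)·(211 − 142) = 476.1.

DWL = 476.1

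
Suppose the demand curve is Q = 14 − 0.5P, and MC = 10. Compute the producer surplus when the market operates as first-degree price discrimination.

Inverting demand: P = 28 − 2Q.
Under first-degree price discrimination the firm charges each unit its demand price and produces up to where P = MC, i.e. Q = 9. Consumer surplus is zero; producer surplus equals total surplus.
PS = ½·(28 − 10)·9 = 81.

PS = 81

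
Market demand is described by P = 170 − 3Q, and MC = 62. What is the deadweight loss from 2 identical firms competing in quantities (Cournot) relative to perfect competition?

Competitive firms price at marginal cost: P = 62, giving Q = 36.
Cournot with 2 identical firms: the symmetric best-response condition is 170 − 9q = 62. Each firm produces q = 12, total output Q = 24, price P = 98.
DWL is the triangle between Q = 24 and Q = 36: ½·(36 − 24)·(98 − 62) = 216.

DWL = 216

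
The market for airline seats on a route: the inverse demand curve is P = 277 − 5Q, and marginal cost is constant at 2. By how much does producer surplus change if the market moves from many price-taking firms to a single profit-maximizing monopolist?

Perfect competition: P = MC = 2, so 277 − 5Q = 2 and Q = 55.
PS = (2 − 2)·55 = 0.
The monopolist equates marginal revenue to marginal cost: 277 − 10Q = 2, so Q = 27.5. From demand, P = 139.5.
PS = (139.5 − 2)·27.5 = 3781.25.
Change in producer surplus: 3781.25 − 0 = 3781.25.

Producer surplus rises by 3781.25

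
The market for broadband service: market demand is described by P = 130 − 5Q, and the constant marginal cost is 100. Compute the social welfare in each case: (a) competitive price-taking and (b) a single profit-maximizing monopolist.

Competitive firms price at marginal cost: P = 100, giving Q = 6.
CS = ½·(130 − 100)·6 = 90; PS = (100 − 100)·6 = 0; TS = 90.
The monopolist equates marginal revenue to marginal cost: 130 − 10Q = 100, so Q = 3. From demand, P = 115.
CS = ½·(130 − 115)·3 = 22.5; PS = (115 − 100)·3 = 45; TS = 67.5.

Competition: TS = 90; Monopoly: TS = 67.5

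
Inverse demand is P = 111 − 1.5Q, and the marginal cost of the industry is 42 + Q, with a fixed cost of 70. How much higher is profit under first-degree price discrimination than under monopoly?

Profit rises by 357.075

Monopoly sets MR = MC: 111 − 3Q = 42 + Q ⇒ Q = 17.25, P = 111 − 1.5·17.25 = 85.125.
Profit = 85.125·17.25 − (42·17.25 + ½·1·17.25²) − 70 = 525.125.
A perfectly discriminating monopolist sells every unit with P(Q) ≥ MC(Q), so output equals the competitive quantity Q = 27.6. Each buyer pays their reservation price, so CS = 0 and the firm captures all surplus.
PS equals the full surplus area, 952.2. Profit = 952.2 − 70 = 882.2.
Change in profit: 882.2 − 525.125 = 357.075.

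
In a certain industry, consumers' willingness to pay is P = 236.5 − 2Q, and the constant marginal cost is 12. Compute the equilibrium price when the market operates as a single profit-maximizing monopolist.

Monopoly sets MR = MC: 236.5 − 4Q = 12 ⇒ Q = 56.125, P = 236.5 − 2·56.125 = 124.25.

P = 124.25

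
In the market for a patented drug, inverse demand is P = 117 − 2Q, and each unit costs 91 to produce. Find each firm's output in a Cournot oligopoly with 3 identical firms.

q_i = 3.25

In a 3-firm Cournot equilibrium, symmetry and the first-order condition give q = (117 − 91)/(8) = 3.25. So Q = 9.75 and P = 97.5.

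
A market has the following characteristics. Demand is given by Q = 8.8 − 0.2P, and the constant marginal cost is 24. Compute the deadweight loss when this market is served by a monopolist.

Inverting demand: P = 44 − 5Q.
Under competition P = MC = 24, so Q = (44 − 24)/5 = 4.
A monopolist chooses Q where MR = MC. MR = 44 − 10Q; setting this equal to 24 gives Q = 2 and P = 34.
DWL is the triangle between Q = 2 and Q = 4: ½·(4 − 2)·(34 − 24) = 10.

DWL = 10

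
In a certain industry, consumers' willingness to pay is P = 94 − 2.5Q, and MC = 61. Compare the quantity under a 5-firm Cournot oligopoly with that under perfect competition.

Cournot: Q = 11; Competition: Q = 13.2

With 5 symmetric Cournot firms, each firm's FOC gives 94 − 15q = 61, so q = 2.2, Q = 5·2.2 = 11, and P = 66.5.
Under competition P = MC = 61, so Q = (94 − 61)/2.5 = 13.2.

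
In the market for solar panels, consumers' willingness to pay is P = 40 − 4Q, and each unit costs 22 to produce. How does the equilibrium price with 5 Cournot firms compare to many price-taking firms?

Cournot: P = 25; Competition: P = 22

With 5 symmetric Cournot firms, each firm's FOC gives 40 − 24q = 22, so q = 0.75, Q = 5·0.75 = 3.75, and P = 25.
Competitive firms price at marginal cost: P = 22, giving Q = 4.5.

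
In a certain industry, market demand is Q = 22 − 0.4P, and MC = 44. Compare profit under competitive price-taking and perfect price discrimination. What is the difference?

Profit rises by 24.2

Inverting demand: P = 55 − 2.5Q.
Perfect competition: P = MC = 44, so 55 − 2.5Q = 44 and Q = 4.4.
Profit = (44 − 44)·4.4 = 0.
A perfectly discriminating monopolist sells every unit with P(Q) ≥ MC(Q), so output equals the competitive quantity Q = 4.4. Each buyer pays their reservation price, so CS = 0 and the firm captures all surplus.
PS equals the full surplus area, 24.2. Profit = 24.2 = 24.2.
Change in profit: 24.2 − 0 = 24.2.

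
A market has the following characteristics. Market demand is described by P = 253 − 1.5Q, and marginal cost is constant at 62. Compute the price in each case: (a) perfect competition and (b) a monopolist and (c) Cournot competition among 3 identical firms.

Competitive firms price at marginal cost: P = 62, giving Q = 382/3.
A monopolist chooses Q where MR = MC. MR = 253 − 3Q; setting this equal to 62 gives Q = 191/3 and P = 157.5.
With 3 symmetric Cournot firms, each firm's FOC gives 253 − 6q = 62, so q = 191/6, Q = 3·191/6 = 95.5, and P = 109.75.

Competition: P = 62; Monopoly: P = 157.5; Cournot: P = 109.75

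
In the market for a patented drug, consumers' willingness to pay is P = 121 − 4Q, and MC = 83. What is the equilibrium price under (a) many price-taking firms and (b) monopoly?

Competition: P = 83; Monopoly: P = 102

Competitive firms price at marginal cost: P = 83, giving Q = 9.5.
Monopoly sets MR = MC: 121 − 8Q = 83 ⇒ Q = 4.75, P = 121 − 4·4.75 = 102.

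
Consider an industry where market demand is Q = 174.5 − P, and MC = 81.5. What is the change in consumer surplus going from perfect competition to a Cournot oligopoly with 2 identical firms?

CS falls by 2402.5

Inverting demand: P = 174.5 − Q.
Under competition P = MC = 81.5, so Q = (174.5 − 81.5)/1 = 93.
CS = ½·(174.5 − 81.5)·93 = 4324.5.
In a 2-firm Cournot equilibrium, symmetry and the first-order condition give q = (174.5 − 81.5)/(3) = 31. So Q = 62 and P = 112.5.
CS = ½·(174.5 − 112.5)·62 = 1922.
Change in consumer surplus: 1922 − 4324.5 = −2402.5.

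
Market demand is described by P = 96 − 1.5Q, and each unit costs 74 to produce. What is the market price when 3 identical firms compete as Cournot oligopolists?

P = 79.5

With 3 symmetric Cournot firms, each firm's FOC gives 96 − 6q = 74, so q = 11/3, Q = 3·11/3 = 11, and P = 79.5.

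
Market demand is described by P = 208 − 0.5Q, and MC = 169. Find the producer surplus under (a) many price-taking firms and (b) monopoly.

Competition: PS = 0; Monopoly: PS = 760.5

Competitive firms price at marginal cost: P = 169, giving Q = 78.
PS = (169 − 169)·78 = 0.
Monopoly sets MR = MC: 208 − Q = 169 ⇒ Q = 39, P = 208 − 0.5·39 = 188.5.
PS = (188.5 − 169)·39 = 760.5.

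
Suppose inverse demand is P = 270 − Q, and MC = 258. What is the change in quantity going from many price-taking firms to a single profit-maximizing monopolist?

Quantity falls by 6

Perfect competition: P = MC = 258, so 270 − Q = 258 and Q = 12.
A monopolist chooses Q where MR = MC. MR = 270 − 2Q; setting this equal to 258 gives Q = 6 and P = 264.
Change in quantity: 6 − 12 = −6.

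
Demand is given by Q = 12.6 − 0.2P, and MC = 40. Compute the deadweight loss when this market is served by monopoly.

Inverting demand: P = 63 − 5Q.
Perfect competition: P = MC = 40, so 63 − 5Q = 40 and Q = 4.6.
The monopolist equates marginal revenue to marginal cost: 63 − 10Q = 40, so Q = 2.3. From demand, P = 51.5.
DWL is the triangle between Q = 2.3 and Q = 4.6: ½·(4.6 − 2.3)·(51.5 − 40) = 13.225.

DWL = 13.225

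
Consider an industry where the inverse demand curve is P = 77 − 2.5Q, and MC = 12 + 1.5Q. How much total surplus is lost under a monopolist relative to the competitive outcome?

Under competition P = MC: 77 − 2.5Q = 12 + 1.5Q ⇒ Q = 16.25, P = 36.375.
The monopolist equates marginal revenue to marginal cost: 77 − 5Q = 12 + 1.5Q, so Q = 10. From demand, P = 52.
CS = ½·(77 − 36.375)·16.25 = 21125/64; PS = (36.375·16.25 − 12·16.25 − ½·1.5·16.25²) = 12675/64; TS = 528.125.
CS = ½·(77 − 52)·10 = 125; PS = (52·10 − 12·10 − ½·1.5·10²) = 325; TS = 450.
DWL = 528.125 − 450 = 78.125.

DWL = 78.125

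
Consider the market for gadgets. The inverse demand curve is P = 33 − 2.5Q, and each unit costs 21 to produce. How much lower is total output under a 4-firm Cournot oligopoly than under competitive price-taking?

Perfect competition: P = MC = 21, so 33 − 2.5Q = 21 and Q = 4.8.
With 4 symmetric Cournot firms, each firm's FOC gives 33 − 12.5q = 21, so q = 0.96, Q = 4·0.96 = 3.84, and P = 23.4.
Change in total output: 3.84 − 4.8 = −0.96.

Total output falls by 0.96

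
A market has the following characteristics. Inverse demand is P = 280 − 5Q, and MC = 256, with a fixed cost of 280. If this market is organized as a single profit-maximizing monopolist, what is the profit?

Monopoly sets MR = MC: 280 − 10Q = 256 ⇒ Q = 2.4, P = 280 − 5·2.4 = 268.
Profit = (268 − 256)·2.4 − 280 = −251.2.

Profit = −251.2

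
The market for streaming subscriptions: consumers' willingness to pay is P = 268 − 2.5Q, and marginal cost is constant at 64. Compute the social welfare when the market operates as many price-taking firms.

TS = 8323.2

Perfect competition: P = MC = 64, so 268 − 2.5Q = 64 and Q = 81.6.
CS = ½·(268 − 64)·81.6 = 8323.2; PS = (64 − 64)·81.6 = 0; TS = 8323.2.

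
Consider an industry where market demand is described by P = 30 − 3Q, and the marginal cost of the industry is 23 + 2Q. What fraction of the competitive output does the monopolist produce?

The monopolist equates marginal revenue to marginal cost: 30 − 6Q = 23 + 2Q, so Q = 0.875. From demand, P = 27.375.
Under competition P = MC: 30 − 3Q = 23 + 2Q ⇒ Q = 1.4, P = 25.8.
Ratio Q_m/Q_c = 0.875/1.4 = 0.625.

Q_m/Q_c = 0.625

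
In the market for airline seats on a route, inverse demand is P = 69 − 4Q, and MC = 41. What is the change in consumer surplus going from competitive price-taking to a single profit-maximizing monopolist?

Consumer surplus falls by 73.5

Under competition P = MC = 41, so Q = (69 − 41)/4 = 7.
CS = ½·(69 − 41)·7 = 98.
A monopolist chooses Q where MR = MC. MR = 69 − 8Q; setting this equal to 41 gives Q = 3.5 and P = 55.
CS = ½·(69 − 55)·3.5 = 24.5.
Change in consumer surplus: 24.5 − 98 = −73.5.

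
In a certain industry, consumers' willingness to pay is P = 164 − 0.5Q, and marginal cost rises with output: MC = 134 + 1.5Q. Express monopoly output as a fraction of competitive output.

Q_m/Q_c = 0.8

The monopolist equates marginal revenue to marginal cost: 164 − Q = 134 + 1.5Q, so Q = 12. From demand, P = 158.
Competitive equilibrium sets price equal to marginal cost: 164 − 0.5Q = 134 + 1.5Q, so Q = 15 and P = 156.5.
Ratio Q_m/Q_c = 12/15 = 0.8.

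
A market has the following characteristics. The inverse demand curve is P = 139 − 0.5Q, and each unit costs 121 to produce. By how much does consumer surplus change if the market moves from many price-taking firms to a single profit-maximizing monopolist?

Competitive firms price at marginal cost: P = 121, giving Q = 36.
CS = ½·(139 − 121)·36 = 324.
A monopolist chooses Q where MR = MC. MR = 139 − Q; setting this equal to 121 gives Q = 18 and P = 130.
CS = ½·(139 − 130)·18 = 81.
Change in consumer surplus: 81 − 324 = −243.

CS falls by 243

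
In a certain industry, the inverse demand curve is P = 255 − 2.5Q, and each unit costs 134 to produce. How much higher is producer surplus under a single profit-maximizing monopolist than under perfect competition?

PS rises by 1464.1

Competitive firms price at marginal cost: P = 134, giving Q = 48.4.
PS = (134 − 134)·48.4 = 0.
The monopolist equates marginal revenue to marginal cost: 255 − 5Q = 134, so Q = 24.2. From demand, P = 194.5.
PS = (194.5 − 134)·24.2 = 1464.1.
Change in producer surplus: 1464.1 − 0 = 1464.1.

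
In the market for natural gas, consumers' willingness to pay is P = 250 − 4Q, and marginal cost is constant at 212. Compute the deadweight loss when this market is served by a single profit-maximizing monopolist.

Perfect competition: P = MC = 212, so 250 − 4Q = 212 and Q = 9.5.
Monopoly sets MR = MC: 250 − 8Q = 212 ⇒ Q = 4.75, P = 250 − 4·4.75 = 231.
DWL is the triangle between Q = 4.75 and Q = 9.5: ½·(9.5 − 4.75)·(231 − 212) = 45.125.

DWL = 45.125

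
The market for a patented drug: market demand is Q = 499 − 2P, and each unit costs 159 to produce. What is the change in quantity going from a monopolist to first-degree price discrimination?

Inverting demand: P = 249.5 − 0.5Q.
A monopolist chooses Q where MR = MC. MR = 249.5 − Q; setting this equal to 159 gives Q = 90.5 and P = 204.25.
Under first-degree price discrimination the firm charges each unit its demand price and produces up to where P = MC, i.e. Q = 181. Consumer surplus is zero; producer surplus equals total surplus.
Change in quantity: 181 − 90.5 = 90.5.

Quantity rises by 90.5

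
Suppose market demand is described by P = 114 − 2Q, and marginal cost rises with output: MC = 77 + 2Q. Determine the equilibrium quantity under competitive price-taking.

Q = 9.25

Competitive equilibrium sets price equal to marginal cost: 114 − 2Q = 77 + 2Q, so Q = 9.25 and P = 95.5.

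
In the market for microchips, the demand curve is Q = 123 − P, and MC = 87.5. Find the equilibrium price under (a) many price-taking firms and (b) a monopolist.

Inverting demand: P = 123 − Q.
Competitive firms price at marginal cost: P = 87.5, giving Q = 35.5.
A monopolist chooses Q where MR = MC. MR = 123 − 2Q; setting this equal to 87.5 gives Q = 17.75 and P = 105.25.

Competition: P = 87.5; Monopoly: P = 105.25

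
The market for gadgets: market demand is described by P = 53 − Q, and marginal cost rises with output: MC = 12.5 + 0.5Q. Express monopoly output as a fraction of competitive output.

Q_m/Q_c = 0.6

The monopolist equates marginal revenue to marginal cost: 53 − 2Q = 12.5 + 0.5Q, so Q = 16.2. From demand, P = 36.8.
Competitive equilibrium sets price equal to marginal cost: 53 − Q = 12.5 + 0.5Q, so Q = 27 and P = 26.
Ratio Q_m/Q_c = 16.2/27 = 0.6.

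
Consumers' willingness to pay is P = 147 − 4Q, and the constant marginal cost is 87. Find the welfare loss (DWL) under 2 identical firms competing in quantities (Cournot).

DWL = 50

Competitive firms price at marginal cost: P = 87, giving Q = 15.
In a 2-firm Cournot equilibrium, symmetry and the first-order condition give q = (147 − 87)/(12) = 5. So Q = 10 and P = 107.
DWL is the triangle between Q = 10 and Q = 15: ½·(15 − 10)·(107 − 87) = 50.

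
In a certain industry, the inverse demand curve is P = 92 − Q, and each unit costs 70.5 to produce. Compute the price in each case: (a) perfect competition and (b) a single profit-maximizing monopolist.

Competition: P = 70.5; Monopoly: P = 81.25

Under competition P = MC = 70.5, so Q = (92 − 70.5)/1 = 21.5.
A monopolist chooses Q where MR = MC. MR = 92 − 2Q; setting this equal to 70.5 gives Q = 10.75 and P = 81.25.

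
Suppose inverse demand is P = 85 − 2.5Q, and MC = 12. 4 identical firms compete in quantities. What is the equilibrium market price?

In a 4-firm Cournot equilibrium, symmetry and the first-order condition give q = (85 − 12)/(12.5) = 5.84. So Q = 23.36 and P = 26.6.

P = 26.6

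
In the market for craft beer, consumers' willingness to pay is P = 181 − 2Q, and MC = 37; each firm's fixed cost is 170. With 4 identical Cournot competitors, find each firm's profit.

π_i = 244.72

In a 4-firm Cournot equilibrium, symmetry and the first-order condition give q = (181 − 37)/(10) = 14.4. So Q = 57.6 and P = 65.8.
Each firm's profit = (65.8 − 37)·14.4 − 170 = 244.72.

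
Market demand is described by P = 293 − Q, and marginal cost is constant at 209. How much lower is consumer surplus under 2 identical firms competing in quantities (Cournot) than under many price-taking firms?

Perfect competition: P = MC = 209, so 293 − Q = 209 and Q = 84.
CS = ½·(293 − 209)·84 = 3528.
With 2 symmetric Cournot firms, each firm's FOC gives 293 − 3q = 209, so q = 28, Q = 2·28 = 56, and P = 237.
CS = ½·(293 − 237)·56 = 1568.
Change in consumer surplus: 1568 − 3528 = −1960.

Consumer surplus falls by 1960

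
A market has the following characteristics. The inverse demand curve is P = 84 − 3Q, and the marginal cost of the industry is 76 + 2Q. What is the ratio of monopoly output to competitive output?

Q_m/Q_c = 0.625

Monopoly sets MR = MC: 84 − 6Q = 76 + 2Q ⇒ Q = 1, P = 84 − 3·1 = 81.
Under competition P = MC: 84 − 3Q = 76 + 2Q ⇒ Q = 1.6, P = 79.2.
Ratio Q_m/Q_c = 1/1.6 = 0.625.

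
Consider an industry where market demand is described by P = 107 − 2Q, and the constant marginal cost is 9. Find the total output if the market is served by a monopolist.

Monopoly sets MR = MC: 107 − 4Q = 9 ⇒ Q = 24.5, P = 107 − 2·24.5 = 58.

Q = 24.5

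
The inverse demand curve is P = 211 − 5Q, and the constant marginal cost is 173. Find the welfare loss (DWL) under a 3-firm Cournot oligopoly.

DWL = 9.025

Perfect competition: P = MC = 173, so 211 − 5Q = 173 and Q = 7.6.
Cournot with 3 identical firms: the symmetric best-response condition is 211 − 20q = 173. Each firm produces q = 1.9, total output Q = 5.7, price P = 182.5.
DWL is the triangle between Q = 5.7 and Q = 7.6: ½·(7.6 − 5.7)·(182.5 − 173) = 9.025.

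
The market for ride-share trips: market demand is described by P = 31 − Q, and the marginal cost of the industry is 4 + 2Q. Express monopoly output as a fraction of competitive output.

A monopolist chooses Q where MR = MC. MR = 31 − 2Q; setting this equal to 4 + 2Q gives Q = 6.75 and P = 24.25.
Competitive equilibrium sets price equal to marginal cost: 31 − Q = 4 + 2Q, so Q = 9 and P = 22.
Ratio Q_m/Q_c = 6.75/9 = 0.75.

Q_m/Q_c = 0.75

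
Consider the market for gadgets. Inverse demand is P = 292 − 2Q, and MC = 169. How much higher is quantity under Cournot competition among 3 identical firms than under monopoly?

Q rises by 15.375

A monopolist chooses Q where MR = MC. MR = 292 − 4Q; setting this equal to 169 gives Q = 30.75 and P = 230.5.
In a 3-firm Cournot equilibrium, symmetry and the first-order condition give q = (292 − 169)/(8) = 15.375. So Q = 46.125 and P = 199.75.
Change in quantity: 46.125 − 30.75 = 15.375.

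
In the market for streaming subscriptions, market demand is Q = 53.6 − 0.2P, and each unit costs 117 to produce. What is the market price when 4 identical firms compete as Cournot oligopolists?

P = 147.2

Inverting demand: P = 268 − 5Q.
Cournot with 4 identical firms: the symmetric best-response condition is 268 − 25q = 117. Each firm produces q = 6.04, total output Q = 24.16, price P = 147.2.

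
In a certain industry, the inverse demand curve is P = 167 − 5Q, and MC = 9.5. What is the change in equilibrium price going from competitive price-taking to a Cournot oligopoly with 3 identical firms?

Equilibrium price rises by 39.375

Under competition P = MC = 9.5, so Q = (167 − 9.5)/5 = 31.5.
Cournot with 3 identical firms: the symmetric best-response condition is 167 − 20q = 9.5. Each firm produces q = 7.875, total output Q = 23.625, price P = 48.875.
Change in equilibrium price: 48.875 − 9.5 = 39.375.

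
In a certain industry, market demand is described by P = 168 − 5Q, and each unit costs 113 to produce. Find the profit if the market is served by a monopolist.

The monopolist equates marginal revenue to marginal cost: 168 − 10Q = 113, so Q = 5.5. From demand, P = 140.5.
Profit = (140.5 − 113)·5.5 = 151.25.

Profit = 151.25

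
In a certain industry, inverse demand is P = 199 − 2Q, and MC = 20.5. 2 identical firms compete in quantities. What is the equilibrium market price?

In a 2-firm Cournot equilibrium, symmetry and the first-order condition give q = (199 − 20.5)/(6) = 29.75. So Q = 59.5 and P = 80.

P = 80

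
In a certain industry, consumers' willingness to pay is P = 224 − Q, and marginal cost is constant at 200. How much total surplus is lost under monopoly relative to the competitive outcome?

Perfect competition: P = MC = 200, so 224 − Q = 200 and Q = 24.
The monopolist equates marginal revenue to marginal cost: 224 − 2Q = 200, so Q = 12. From demand, P = 212.
DWL is the triangle between Q = 12 and Q = 24: ½·(24 − 12)·(212 − 200) = 72.

DWL = 72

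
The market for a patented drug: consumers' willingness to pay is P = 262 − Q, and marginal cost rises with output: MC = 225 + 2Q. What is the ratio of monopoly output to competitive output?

Monopoly sets MR = MC: 262 − 2Q = 225 + 2Q ⇒ Q = 9.25, P = 262 − 9.25 = 252.75.
Competitive equilibrium sets price equal to marginal cost: 262 − Q = 225 + 2Q, so Q = 37/3 and P = 749/3.
Ratio Q_m/Q_c = 9.25/(37/3) = 0.75.

Q_m/Q_c = 0.75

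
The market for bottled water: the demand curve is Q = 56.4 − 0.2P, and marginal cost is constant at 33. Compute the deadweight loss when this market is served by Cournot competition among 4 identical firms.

DWL = 248.004

Inverting demand: P = 282 − 5Q.
Competitive firms price at marginal cost: P = 33, giving Q = 49.8.
With 4 symmetric Cournot firms, each firm's FOC gives 282 − 25q = 33, so q = 9.96, Q = 4·9.96 = 39.84, and P = 82.8.
DWL is the triangle between Q = 39.84 and Q = 49.8: ½·(49.8 − 39.84)·(82.8 − 33) = 248.004.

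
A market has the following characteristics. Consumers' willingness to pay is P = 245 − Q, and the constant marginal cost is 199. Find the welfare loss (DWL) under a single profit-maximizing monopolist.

Under competition P = MC = 199, so Q = (245 − 199)/1 = 46.
Monopoly sets MR = MC: 245 − 2Q = 199 ⇒ Q = 23, P = 245 − 23 = 222.
DWL is the triangle between Q = 23 and Q = 46: ½·(46 − 23)·(222 − 199) = 264.5.

DWL = 264.5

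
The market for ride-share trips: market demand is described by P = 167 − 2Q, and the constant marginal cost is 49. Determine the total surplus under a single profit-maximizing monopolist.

TS = 2610.75

A monopolist chooses Q where MR = MC. MR = 167 − 4Q; setting this equal to 49 gives Q = 29.5 and P = 108.
CS = ½·(167 − 108)·29.5 = 870.25; PS = (108 − 49)·29.5 = 1740.5; TS = 2610.75.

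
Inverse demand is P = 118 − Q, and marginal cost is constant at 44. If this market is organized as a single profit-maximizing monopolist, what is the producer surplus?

PS = 1369

Monopoly sets MR = MC: 118 − 2Q = 44 ⇒ Q = 37, P = 118 − 37 = 81.
PS = (81 − 44)·37 = 1369.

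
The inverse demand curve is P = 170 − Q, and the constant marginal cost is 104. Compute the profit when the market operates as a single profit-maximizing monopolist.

Profit = 1089

The monopolist equates marginal revenue to marginal cost: 170 − 2Q = 104, so Q = 33. From demand, P = 137.
Profit = (137 − 104)·33 = 1089.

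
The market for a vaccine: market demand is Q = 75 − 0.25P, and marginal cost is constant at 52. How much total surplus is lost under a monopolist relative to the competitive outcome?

DWL = 1922

Inverting demand: P = 300 − 4Q.
Under competition P = MC = 52, so Q = (300 − 52)/4 = 62.
Monopoly sets MR = MC: 300 − 8Q = 52 ⇒ Q = 31, P = 300 − 4·31 = 176.
DWL is the triangle between Q = 31 and Q = 62: ½·(62 − 31)·(176 − 52) = 1922.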